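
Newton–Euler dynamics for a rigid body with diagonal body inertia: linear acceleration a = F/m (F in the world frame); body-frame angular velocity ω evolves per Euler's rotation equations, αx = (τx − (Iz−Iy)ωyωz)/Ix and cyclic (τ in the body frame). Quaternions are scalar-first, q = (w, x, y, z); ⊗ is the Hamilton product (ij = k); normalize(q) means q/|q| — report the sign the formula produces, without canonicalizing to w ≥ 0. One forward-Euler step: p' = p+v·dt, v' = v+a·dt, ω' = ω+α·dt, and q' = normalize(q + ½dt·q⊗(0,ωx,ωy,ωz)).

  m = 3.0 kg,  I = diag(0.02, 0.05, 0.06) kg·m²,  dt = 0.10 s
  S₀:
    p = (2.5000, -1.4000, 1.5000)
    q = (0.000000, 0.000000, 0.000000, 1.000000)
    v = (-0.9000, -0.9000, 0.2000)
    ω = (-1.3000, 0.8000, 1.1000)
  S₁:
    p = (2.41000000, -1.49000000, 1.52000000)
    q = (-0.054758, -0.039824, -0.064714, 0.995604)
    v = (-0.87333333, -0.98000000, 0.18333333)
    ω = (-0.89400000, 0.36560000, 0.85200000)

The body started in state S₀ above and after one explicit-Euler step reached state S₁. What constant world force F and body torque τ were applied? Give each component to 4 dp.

Δω = ω₁−ω₀ = (0.40600000, -0.43440000, -0.24800000)
τ = I·(Δω/dt) + ω₀×(Iω₀) = (0.0900, -0.1600, -0.1800)
v₁ − v₀ = (0.02666667, -0.08000000, -0.01666667)
applied force F = (0.8000, -2.4000, -0.5000)

F = (0.8000, -2.4000, -0.5000)
τ = (0.0900, -0.1600, -0.1800)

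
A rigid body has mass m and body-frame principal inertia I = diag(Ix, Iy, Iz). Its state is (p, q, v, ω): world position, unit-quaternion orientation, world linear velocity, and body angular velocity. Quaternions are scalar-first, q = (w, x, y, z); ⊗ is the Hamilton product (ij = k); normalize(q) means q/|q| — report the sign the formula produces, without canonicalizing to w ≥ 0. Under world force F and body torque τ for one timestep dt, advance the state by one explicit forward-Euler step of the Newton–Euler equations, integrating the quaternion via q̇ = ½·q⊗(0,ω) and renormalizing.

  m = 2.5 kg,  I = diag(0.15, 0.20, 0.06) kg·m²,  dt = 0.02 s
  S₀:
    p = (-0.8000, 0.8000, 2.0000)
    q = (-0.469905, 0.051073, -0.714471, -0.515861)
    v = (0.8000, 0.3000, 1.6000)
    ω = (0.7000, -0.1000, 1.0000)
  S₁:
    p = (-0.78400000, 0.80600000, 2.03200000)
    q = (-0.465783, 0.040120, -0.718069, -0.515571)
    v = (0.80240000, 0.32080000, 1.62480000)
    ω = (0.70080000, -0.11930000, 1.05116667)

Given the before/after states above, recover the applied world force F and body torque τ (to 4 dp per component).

F = (0.3000, 2.6000, 3.1000)
τ = (0.0200, -0.1300, 0.1500)

velocity change Δv = (0.00240000, 0.02080000, 0.02480000)
F = m·Δv/dt = (0.3000, 2.6000, 3.1000)
rate change Δω = (0.00080000, -0.01930000, 0.05116667)
applied torque τ = (0.0200, -0.1300, 0.1500)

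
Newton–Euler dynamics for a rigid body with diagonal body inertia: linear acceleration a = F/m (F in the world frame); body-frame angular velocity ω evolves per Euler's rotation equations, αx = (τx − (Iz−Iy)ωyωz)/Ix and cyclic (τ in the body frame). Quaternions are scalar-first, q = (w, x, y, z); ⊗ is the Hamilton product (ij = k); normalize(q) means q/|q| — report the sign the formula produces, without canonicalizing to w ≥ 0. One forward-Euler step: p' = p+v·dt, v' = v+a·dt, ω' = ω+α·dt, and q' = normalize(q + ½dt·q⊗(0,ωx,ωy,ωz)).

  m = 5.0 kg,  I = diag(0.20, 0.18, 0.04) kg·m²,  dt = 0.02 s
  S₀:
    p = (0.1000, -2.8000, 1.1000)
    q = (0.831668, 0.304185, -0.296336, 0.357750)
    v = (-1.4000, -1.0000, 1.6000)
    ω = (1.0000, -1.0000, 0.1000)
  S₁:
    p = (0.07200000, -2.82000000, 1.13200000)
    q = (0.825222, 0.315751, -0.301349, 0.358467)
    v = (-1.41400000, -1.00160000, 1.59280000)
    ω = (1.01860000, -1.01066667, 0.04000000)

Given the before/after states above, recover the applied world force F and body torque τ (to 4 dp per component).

v₁ − v₀ = (-0.01400000, -0.00160000, -0.00720000)
F = m·Δv/dt = (-3.5000, -0.4000, -1.8000)
rate change Δω = (0.01860000, -0.01066667, -0.06000000)
τ = I·(Δω/dt) + ω₀×(Iω₀) = (0.2000, -0.0800, -0.1000)

F = (-3.5000, -0.4000, -1.8000)
τ = (0.2000, -0.0800, -0.1000)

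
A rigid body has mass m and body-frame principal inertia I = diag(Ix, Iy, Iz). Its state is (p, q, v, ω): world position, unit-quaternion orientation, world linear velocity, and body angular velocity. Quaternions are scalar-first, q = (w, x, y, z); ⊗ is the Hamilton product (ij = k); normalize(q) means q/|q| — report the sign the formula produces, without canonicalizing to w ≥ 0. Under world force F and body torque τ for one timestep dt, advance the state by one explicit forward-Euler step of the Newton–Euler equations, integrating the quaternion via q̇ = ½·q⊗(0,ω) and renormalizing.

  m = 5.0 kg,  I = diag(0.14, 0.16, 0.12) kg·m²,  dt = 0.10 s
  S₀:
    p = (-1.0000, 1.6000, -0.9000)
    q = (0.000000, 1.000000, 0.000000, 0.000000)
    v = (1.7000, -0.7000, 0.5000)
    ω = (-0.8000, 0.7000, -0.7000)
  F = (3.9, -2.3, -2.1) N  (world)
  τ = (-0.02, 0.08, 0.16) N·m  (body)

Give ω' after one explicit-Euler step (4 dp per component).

α = I⁻¹(τ − ω×Iω) = (-0.2829, 0.4300, 1.4267)
ω' = ω + α·dt = (-0.8283, 0.7430, -0.5573)

ω' = (-0.8283, 0.7430, -0.5573)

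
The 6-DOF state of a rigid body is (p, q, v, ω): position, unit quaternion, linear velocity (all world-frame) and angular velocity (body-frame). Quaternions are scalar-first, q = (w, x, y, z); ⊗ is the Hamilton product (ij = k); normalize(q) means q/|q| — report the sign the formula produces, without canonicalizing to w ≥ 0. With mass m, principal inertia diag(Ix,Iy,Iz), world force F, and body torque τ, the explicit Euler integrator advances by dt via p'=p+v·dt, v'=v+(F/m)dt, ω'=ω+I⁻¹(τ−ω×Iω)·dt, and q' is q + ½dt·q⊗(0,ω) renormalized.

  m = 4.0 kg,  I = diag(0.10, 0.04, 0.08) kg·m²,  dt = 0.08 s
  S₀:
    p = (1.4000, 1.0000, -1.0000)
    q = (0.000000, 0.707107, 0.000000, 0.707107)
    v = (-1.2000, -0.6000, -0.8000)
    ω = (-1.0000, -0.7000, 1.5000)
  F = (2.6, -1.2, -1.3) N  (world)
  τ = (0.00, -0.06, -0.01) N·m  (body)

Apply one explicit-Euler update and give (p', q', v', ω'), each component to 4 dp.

p' = (1.3040, 0.9520, -1.0640)
q' = (-0.0141, 0.7247, -0.0705, 0.6853)
v' = (-1.1480, -0.6240, -0.8260)
ω' = (-0.9664, -0.7600, 1.5320)

ω×(Iω) gyroscopic = (-0.0420, -0.0300, -0.0420)
α = I⁻¹(τ − ω×Iω) = (0.4200, -0.7500, 0.4000)
ω' = ω + α·dt = (-0.9664, -0.7600, 1.5320)
Hamilton product q⊗(0,ω) = (-0.3535535, 0.4949749, -1.7677675, -0.4949749)
q + ½dt·q⊗(0,ω), renormalized = (-0.0141, 0.7247, -0.0705, 0.6853)
p' = p + v·dt = (1.3040, 0.9520, -1.0640)
v + (F/m)dt = (-1.1480, -0.6240, -0.8260)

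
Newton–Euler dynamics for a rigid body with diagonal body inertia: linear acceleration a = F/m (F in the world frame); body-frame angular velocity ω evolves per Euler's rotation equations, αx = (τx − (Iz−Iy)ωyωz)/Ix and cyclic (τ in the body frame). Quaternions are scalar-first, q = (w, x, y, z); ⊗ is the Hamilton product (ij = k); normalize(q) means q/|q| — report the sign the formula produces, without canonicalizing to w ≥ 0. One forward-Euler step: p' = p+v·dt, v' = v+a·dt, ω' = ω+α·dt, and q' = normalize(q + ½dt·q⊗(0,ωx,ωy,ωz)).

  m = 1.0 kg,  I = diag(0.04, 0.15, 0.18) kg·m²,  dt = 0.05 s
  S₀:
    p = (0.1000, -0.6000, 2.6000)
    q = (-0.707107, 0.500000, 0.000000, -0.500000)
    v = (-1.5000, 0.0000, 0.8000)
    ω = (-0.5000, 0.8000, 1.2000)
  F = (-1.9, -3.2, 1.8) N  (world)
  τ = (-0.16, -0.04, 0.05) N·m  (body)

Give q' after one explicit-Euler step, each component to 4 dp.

2q̇ = q⊗(0,ω) = (0.8500000, 0.7535535, -0.9156856, -0.4485284)
q' = normalize(q + ½dt·q⊗(0,ω)) = (-0.6854, 0.5185, -0.0229, -0.5108)

q' = (-0.6854, 0.5185, -0.0229, -0.5108)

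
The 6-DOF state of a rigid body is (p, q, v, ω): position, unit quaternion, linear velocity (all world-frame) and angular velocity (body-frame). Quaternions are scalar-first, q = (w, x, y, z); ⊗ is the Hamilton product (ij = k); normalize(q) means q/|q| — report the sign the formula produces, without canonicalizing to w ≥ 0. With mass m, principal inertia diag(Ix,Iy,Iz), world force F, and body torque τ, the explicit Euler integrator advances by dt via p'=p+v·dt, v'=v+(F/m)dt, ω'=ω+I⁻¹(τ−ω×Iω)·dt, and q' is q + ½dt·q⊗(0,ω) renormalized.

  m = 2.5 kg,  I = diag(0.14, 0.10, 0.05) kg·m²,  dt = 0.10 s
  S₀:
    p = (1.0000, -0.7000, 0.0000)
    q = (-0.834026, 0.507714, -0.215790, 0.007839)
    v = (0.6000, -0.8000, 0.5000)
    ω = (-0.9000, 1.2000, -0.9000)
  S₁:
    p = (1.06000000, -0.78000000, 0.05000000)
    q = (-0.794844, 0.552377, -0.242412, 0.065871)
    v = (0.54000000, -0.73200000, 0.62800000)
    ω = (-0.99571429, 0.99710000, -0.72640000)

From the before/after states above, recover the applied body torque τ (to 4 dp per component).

τ = (-0.0800, -0.1300, 0.1300)

rate change Δω = (-0.09571429, -0.20290000, 0.17360000)
gyro term ω₀×Iω₀ = (0.0540, 0.0729, 0.0432)
I·α + gyro = (-0.0800, -0.1300, 0.1300)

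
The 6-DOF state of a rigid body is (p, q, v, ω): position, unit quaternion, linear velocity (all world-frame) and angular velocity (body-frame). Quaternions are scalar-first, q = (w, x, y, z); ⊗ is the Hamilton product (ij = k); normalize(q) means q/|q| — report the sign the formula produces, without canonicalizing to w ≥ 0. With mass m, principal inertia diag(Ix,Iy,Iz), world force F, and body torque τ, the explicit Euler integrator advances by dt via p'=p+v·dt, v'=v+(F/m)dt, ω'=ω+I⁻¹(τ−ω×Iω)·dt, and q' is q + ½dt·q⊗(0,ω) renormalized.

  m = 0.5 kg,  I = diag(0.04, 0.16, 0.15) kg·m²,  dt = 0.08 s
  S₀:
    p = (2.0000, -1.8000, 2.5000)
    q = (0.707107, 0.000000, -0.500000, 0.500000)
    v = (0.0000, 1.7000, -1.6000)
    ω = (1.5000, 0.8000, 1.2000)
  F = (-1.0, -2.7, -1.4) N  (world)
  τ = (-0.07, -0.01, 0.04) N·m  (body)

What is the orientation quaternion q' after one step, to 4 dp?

2q̇ = q⊗(0,ω) = (-0.2000000, 0.0606605, 1.3156856, 1.5985284)
q' = normalize(q + ½dt·q⊗(0,ω)) = (0.6967, 0.0024, -0.4458, 0.5620)

q' = (0.6967, 0.0024, -0.4458, 0.5620)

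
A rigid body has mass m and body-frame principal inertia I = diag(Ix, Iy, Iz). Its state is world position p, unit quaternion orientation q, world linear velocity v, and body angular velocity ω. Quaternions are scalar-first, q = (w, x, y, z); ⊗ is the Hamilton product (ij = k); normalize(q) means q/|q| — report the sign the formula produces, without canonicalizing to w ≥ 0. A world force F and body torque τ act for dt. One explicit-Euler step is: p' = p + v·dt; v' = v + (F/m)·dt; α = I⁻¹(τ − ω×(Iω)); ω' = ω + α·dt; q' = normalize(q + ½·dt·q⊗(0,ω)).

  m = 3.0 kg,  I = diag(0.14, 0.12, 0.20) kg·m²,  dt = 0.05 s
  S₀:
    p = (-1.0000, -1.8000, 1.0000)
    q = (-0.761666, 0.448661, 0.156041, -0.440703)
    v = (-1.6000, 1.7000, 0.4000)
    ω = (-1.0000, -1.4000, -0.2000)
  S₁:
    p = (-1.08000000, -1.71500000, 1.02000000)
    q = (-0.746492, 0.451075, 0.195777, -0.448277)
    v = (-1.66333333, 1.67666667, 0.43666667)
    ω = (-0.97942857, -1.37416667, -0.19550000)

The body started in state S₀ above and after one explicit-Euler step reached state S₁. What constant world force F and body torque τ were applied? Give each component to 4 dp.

Δω = ω₁−ω₀ = (0.02057143, 0.02583333, 0.00450000)
precession coupling = (0.0224, -0.0120, -0.0280)
τ = I·(Δω/dt) + ω₀×(Iω₀) = (0.0800, 0.0500, -0.0100)
velocity change Δv = (-0.06333333, -0.02333333, 0.03666667)
F = m·Δv/dt = (-3.8000, -1.4000, 2.2000)

F = (-3.8000, -1.4000, 2.2000)
τ = (0.0800, 0.0500, -0.0100)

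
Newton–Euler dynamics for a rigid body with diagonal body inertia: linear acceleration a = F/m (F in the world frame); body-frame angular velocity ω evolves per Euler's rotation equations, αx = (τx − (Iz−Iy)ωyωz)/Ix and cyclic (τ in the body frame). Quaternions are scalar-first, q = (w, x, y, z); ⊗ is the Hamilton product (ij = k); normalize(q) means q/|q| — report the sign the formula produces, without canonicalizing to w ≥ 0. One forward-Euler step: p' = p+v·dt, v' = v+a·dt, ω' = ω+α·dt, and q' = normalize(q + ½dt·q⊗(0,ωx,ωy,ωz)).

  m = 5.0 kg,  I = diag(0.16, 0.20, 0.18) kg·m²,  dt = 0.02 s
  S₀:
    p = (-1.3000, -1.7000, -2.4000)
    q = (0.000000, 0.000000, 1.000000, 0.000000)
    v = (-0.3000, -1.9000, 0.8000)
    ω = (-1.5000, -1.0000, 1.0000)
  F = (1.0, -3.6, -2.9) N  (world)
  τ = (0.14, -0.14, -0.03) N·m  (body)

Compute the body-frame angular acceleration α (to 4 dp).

α = (0.7500, -0.8500, -0.5000)

precession coupling ω×(Iω) = (0.0200, 0.0300, 0.0600)
(τ − ω×Iω)/I = (0.7500, -0.8500, -0.5000)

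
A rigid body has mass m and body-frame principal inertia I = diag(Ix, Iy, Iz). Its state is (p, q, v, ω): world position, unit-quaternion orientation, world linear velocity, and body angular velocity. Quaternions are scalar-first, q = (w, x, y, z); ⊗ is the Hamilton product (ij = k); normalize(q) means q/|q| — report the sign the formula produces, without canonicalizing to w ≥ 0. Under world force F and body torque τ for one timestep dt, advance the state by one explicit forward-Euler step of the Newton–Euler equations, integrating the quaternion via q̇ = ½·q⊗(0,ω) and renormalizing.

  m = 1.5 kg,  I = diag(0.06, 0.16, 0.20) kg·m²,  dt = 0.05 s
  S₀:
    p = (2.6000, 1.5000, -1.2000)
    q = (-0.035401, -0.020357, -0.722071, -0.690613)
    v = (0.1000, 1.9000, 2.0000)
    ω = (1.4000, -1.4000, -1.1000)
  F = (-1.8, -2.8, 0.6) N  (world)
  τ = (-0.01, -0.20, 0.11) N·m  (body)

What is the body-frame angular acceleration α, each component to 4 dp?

gyro term ω×Iω = (0.0616, 0.2156, -0.1960)
(τ − ω×Iω)/I = (-1.1933, -2.5975, 1.5300)

α = (-1.1933, -2.5975, 1.5300)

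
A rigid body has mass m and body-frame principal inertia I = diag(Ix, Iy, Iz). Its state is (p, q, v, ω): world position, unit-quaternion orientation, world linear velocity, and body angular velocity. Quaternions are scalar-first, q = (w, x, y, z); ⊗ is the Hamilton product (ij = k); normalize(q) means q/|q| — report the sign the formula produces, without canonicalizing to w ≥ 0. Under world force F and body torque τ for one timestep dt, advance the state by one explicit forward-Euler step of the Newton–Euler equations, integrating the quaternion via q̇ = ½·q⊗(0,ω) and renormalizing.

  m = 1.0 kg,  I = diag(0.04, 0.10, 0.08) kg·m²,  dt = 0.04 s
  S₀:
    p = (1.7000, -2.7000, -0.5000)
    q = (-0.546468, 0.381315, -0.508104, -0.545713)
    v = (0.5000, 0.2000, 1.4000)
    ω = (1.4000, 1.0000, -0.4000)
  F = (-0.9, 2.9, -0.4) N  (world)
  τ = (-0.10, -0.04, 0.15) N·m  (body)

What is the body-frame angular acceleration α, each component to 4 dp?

gyro term ω×Iω = (0.0080, 0.0224, 0.0840)
angular accel α = (-2.7000, -0.6240, 0.8250)

α = (-2.7000, -0.6240, 0.8250)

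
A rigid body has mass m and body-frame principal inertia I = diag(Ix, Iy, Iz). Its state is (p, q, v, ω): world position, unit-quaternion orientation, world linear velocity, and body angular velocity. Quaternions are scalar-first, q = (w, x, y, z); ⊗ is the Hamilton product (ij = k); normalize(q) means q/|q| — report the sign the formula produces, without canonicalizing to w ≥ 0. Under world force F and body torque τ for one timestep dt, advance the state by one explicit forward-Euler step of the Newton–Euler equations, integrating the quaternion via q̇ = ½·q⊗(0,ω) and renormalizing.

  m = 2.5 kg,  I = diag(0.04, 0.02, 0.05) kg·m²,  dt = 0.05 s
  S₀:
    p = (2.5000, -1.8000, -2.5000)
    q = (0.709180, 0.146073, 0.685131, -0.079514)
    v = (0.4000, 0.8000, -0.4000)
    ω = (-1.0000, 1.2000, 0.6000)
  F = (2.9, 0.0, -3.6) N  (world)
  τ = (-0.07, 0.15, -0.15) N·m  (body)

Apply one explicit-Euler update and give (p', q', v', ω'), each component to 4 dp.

p' = (2.5200, -1.7600, -2.5200)
q' = (0.6929, 0.1409, 0.7056, -0.0473)
v' = (0.4580, 0.8000, -0.4720)
ω' = (-1.1145, 1.5600, 0.4260)

gyro term ω×Iω = (0.0216, 0.0060, 0.0240)
angular accel α = (-2.2900, 7.2000, -3.4800)
ω' = ω + α·dt = (-1.1145, 1.5600, 0.4260)
q⊗(0,ω) = (-0.6283758, -0.2026846, 0.8428862, 1.2859266)
updated quaternion q' = (0.6929, 0.1409, 0.7056, -0.0473)
p' = p + v·dt = (2.5200, -1.7600, -2.5200)
v + (F/m)dt = (0.4580, 0.8000, -0.4720)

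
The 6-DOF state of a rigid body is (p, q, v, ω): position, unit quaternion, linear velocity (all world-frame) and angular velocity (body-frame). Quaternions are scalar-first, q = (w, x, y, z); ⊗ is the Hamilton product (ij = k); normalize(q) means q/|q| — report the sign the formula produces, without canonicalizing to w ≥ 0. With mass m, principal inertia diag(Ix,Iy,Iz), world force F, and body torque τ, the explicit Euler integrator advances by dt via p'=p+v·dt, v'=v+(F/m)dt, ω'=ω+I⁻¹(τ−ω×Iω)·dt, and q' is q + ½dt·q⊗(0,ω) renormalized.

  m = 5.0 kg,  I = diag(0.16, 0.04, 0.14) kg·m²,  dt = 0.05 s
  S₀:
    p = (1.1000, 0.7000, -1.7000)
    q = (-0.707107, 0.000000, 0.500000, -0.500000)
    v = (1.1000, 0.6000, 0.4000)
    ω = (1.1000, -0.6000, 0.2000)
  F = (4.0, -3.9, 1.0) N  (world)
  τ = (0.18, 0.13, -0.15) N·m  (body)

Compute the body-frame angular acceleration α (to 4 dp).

precession coupling ω×(Iω) = (-0.0120, 0.0044, 0.0792)
α = I⁻¹(τ − ω×Iω) = (1.2000, 3.1400, -1.6371)

α = (1.2000, 3.1400, -1.6371)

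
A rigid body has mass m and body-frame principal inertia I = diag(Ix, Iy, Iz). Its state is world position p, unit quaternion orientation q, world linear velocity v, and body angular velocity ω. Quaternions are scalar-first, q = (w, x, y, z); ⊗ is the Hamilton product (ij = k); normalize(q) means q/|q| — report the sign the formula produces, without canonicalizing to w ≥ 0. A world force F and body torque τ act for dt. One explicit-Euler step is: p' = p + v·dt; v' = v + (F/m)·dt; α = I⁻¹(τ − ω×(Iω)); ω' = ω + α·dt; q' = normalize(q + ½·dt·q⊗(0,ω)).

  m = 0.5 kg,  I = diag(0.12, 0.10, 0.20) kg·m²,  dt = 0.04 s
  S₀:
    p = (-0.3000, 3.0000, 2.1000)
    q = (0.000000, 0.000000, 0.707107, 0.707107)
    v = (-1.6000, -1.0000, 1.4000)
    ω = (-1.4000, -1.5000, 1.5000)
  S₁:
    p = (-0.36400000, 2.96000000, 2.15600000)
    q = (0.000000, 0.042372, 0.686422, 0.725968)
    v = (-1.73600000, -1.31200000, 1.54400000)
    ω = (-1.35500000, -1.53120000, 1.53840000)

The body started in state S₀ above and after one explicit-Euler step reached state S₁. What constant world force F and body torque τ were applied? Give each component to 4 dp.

F = (-1.7000, -3.9000, 1.8000)
τ = (-0.0900, 0.0900, 0.1500)

ω₁ − ω₀ = (0.04500000, -0.03120000, 0.03840000)
gyro term ω₀×Iω₀ = (-0.2250, 0.1680, -0.0420)
applied torque τ = (-0.0900, 0.0900, 0.1500)
velocity change Δv = (-0.13600000, -0.31200000, 0.14400000)
m·(v₁−v₀)/dt = (-1.7000, -3.9000, 1.8000)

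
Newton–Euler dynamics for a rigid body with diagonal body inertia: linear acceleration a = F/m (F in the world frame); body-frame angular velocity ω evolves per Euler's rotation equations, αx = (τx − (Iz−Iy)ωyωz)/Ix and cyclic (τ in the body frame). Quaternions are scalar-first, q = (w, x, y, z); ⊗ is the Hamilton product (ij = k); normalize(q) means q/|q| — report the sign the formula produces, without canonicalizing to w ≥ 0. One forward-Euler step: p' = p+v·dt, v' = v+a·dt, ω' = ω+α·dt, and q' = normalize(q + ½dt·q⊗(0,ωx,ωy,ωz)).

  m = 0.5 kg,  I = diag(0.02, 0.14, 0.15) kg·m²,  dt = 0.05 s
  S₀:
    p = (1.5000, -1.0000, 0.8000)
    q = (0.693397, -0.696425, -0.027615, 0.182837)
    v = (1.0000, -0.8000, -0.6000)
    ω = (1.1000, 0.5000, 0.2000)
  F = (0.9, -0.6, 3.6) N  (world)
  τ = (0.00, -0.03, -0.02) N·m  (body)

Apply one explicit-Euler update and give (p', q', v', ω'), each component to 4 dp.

p' = p + v·dt = (1.5500, -1.0400, 0.7700)
v' = v + a·dt = (1.0900, -0.8600, -0.2400)
(τ − ω×Iω)/I = (-0.0500, -0.0100, -0.5733)
new body rate ω' = (1.0975, 0.4995, 0.1713)
q⊗(0,ω) = (0.7433076, 0.6657952, 0.6871042, -0.1791566)
q' = normalize(q + ½dt·q⊗(0,ω)) = (0.7116, -0.6795, -0.0104, 0.1783)

p' = (1.5500, -1.0400, 0.7700)
q' = (0.7116, -0.6795, -0.0104, 0.1783)
v' = (1.0900, -0.8600, -0.2400)
ω' = (1.0975, 0.4995, 0.1713)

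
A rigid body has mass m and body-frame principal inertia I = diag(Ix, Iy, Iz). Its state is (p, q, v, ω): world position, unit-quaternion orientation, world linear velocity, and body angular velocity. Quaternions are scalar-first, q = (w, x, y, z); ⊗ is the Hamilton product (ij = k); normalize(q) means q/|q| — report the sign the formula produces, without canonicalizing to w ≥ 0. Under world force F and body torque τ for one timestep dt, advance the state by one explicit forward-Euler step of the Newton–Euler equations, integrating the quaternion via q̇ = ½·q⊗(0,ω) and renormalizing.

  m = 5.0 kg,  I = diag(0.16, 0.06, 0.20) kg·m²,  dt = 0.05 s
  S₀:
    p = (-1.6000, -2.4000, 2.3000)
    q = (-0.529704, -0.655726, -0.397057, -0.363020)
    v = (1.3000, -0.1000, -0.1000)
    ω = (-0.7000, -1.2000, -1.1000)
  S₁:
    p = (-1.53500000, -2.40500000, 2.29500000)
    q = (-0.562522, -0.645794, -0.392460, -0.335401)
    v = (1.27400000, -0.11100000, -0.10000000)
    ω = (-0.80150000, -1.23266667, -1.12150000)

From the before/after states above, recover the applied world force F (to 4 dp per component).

v₁ − v₀ = (-0.02600000, -0.01100000, 0.00000000)
applied force F = (-2.6000, -1.1000, 0.0000)

F = (-2.6000, -1.1000, 0.0000)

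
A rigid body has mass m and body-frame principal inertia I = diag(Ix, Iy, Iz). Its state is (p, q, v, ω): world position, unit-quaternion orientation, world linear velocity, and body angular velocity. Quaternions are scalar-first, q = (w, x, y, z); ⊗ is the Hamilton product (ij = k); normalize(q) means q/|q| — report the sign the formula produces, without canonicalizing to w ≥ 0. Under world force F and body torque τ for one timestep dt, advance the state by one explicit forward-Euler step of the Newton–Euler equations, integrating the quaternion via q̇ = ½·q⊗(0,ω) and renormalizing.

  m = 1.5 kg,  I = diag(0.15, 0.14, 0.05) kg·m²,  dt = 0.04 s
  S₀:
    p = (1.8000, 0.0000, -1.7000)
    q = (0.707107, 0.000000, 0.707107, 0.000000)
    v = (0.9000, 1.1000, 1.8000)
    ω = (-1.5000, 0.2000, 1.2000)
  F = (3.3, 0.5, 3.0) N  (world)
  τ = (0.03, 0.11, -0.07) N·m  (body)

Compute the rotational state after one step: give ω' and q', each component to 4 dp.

ω' = (-1.4862, 0.2829, 1.1416)
q' = (0.7038, -0.0042, 0.7094, 0.0382)

precession coupling ω×(Iω) = (-0.0216, -0.1800, 0.0030)
angular accel α = (0.3440, 2.0714, -1.4600)
ω + α·dt = (-1.4862, 0.2829, 1.1416)
2q̇ = q⊗(0,ω) = (-0.1414214, -0.2121321, 0.1414214, 1.9091889)
updated quaternion q' = (0.7038, -0.0042, 0.7094, 0.0382)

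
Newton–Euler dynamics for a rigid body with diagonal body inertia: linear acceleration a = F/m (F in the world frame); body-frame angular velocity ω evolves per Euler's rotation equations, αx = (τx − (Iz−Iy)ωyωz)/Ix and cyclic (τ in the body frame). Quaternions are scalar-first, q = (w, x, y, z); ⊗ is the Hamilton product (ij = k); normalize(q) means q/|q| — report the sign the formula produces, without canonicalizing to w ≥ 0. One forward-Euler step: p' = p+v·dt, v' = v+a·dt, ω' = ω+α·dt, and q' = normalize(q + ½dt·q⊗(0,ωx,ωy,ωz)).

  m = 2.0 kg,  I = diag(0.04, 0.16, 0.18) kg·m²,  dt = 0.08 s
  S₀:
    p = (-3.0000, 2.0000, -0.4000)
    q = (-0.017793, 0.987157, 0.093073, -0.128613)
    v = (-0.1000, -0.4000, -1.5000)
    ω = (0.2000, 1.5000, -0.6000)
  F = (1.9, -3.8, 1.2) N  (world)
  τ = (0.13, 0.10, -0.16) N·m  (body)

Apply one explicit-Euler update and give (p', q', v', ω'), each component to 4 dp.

a = (0.9500, -1.9000, 0.6000)
p + v·dt = (-3.0080, 1.9680, -0.5200)
v + (F/m)dt = (-0.0240, -0.5520, -1.4520)
ω×(Iω) gyroscopic = (-0.0180, 0.0168, 0.0360)
α = I⁻¹(τ − ω×Iω) = (3.7000, 0.5200, -1.0889)
new body rate ω' = (0.4960, 1.5416, -0.6871)
Hamilton product q⊗(0,ω) = (-0.4142087, 0.1335171, 0.5398821, 1.4727967)
q' = normalize(q + ½dt·q⊗(0,ω)) = (-0.0343, 0.9904, 0.1144, -0.0696)

p' = (-3.0080, 1.9680, -0.5200)
q' = (-0.0343, 0.9904, 0.1144, -0.0696)
v' = (-0.0240, -0.5520, -1.4520)
ω' = (0.4960, 1.5416, -0.6871)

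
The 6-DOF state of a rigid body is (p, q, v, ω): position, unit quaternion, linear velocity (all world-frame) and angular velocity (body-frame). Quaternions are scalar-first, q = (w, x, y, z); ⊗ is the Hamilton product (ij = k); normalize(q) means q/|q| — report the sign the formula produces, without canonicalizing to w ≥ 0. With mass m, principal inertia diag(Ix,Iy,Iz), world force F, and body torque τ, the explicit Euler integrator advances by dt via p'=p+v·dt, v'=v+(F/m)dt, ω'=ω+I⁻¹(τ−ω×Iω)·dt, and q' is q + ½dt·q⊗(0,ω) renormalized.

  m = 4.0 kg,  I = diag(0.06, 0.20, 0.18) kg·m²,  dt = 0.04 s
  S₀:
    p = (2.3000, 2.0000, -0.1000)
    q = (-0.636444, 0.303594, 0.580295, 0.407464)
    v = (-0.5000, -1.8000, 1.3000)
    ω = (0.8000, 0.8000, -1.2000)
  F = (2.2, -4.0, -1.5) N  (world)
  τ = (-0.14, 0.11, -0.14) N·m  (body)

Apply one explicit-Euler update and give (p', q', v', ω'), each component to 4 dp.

p' = (2.2800, 1.9280, -0.0480)
q' = (-0.6405, 0.2728, 0.5836, 0.4181)
v' = (-0.4780, -1.8400, 1.2850)
ω' = (0.6939, 0.7990, -1.2510)

precession coupling ω×(Iω) = (0.0192, 0.1152, 0.0896)
α = I⁻¹(τ − ω×Iω) = (-2.6533, -0.0260, -1.2756)
ω' = ω + α·dt = (0.6939, 0.7990, -1.2510)
2q̇ = q⊗(0,ω) = (-0.2181544, -1.5314804, 0.1811288, 0.5423720)
q' = normalize(q + ½dt·q⊗(0,ω)) = (-0.6405, 0.2728, 0.5836, 0.4181)
linear accel F/m = (0.5500, -1.0000, -0.3750)
p + v·dt = (2.2800, 1.9280, -0.0480)
v' = v + a·dt = (-0.4780, -1.8400, 1.2850)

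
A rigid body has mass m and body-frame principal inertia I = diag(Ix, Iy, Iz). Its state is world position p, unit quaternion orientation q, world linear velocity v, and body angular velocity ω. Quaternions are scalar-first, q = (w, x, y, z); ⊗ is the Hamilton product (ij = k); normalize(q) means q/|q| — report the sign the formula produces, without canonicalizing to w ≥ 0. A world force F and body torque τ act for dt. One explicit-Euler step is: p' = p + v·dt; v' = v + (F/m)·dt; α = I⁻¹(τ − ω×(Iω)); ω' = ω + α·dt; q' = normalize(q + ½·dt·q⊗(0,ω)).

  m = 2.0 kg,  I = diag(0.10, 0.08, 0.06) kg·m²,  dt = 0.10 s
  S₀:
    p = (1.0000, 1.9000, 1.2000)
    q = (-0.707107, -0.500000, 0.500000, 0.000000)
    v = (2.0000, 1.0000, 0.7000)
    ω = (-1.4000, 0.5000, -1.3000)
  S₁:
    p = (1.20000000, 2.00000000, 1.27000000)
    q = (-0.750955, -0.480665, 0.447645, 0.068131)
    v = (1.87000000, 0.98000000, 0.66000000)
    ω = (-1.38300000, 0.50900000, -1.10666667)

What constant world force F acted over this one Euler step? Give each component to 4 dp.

v₁ − v₀ = (-0.13000000, -0.02000000, -0.04000000)
applied force F = (-2.6000, -0.4000, -0.8000)

F = (-2.6000, -0.4000, -0.8000)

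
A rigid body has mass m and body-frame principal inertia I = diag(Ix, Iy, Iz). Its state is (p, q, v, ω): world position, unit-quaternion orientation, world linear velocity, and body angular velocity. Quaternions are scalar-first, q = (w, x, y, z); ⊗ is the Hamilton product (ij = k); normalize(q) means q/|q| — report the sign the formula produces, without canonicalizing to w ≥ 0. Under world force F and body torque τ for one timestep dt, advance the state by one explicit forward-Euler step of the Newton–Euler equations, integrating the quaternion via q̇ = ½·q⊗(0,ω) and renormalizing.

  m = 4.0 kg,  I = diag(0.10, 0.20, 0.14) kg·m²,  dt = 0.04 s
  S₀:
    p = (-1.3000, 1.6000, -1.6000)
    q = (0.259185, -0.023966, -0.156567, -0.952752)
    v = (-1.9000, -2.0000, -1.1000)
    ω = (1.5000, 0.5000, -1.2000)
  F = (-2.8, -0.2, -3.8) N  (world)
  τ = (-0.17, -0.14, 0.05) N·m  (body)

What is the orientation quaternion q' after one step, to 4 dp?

q' = (0.2384, -0.0029, -0.1830, -0.9538)

Hamilton product q⊗(0,ω) = (-1.0290699, 1.0530339, -1.3282947, -0.0881545)
updated quaternion q' = (0.2384, -0.0029, -0.1830, -0.9538)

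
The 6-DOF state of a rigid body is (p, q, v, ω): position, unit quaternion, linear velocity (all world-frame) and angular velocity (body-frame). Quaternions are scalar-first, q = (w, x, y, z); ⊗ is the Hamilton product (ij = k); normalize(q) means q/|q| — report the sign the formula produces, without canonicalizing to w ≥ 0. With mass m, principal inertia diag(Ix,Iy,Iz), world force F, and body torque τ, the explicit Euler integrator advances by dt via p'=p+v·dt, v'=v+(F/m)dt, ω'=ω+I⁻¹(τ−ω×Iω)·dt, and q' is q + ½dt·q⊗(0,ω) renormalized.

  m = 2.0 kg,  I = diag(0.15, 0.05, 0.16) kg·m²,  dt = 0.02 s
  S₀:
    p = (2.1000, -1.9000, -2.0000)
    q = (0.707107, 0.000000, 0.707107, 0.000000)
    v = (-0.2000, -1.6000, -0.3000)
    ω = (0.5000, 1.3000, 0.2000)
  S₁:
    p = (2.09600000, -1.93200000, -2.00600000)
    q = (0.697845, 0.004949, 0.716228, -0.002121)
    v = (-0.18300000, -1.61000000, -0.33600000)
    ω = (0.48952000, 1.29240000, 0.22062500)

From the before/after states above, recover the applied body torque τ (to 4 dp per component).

τ = (-0.0500, -0.0200, 0.1000)

ω₁ − ω₀ = (-0.01048000, -0.00760000, 0.02062500)
precession coupling = (0.0286, -0.0010, -0.0650)
I·α + gyro = (-0.0500, -0.0200, 0.1000)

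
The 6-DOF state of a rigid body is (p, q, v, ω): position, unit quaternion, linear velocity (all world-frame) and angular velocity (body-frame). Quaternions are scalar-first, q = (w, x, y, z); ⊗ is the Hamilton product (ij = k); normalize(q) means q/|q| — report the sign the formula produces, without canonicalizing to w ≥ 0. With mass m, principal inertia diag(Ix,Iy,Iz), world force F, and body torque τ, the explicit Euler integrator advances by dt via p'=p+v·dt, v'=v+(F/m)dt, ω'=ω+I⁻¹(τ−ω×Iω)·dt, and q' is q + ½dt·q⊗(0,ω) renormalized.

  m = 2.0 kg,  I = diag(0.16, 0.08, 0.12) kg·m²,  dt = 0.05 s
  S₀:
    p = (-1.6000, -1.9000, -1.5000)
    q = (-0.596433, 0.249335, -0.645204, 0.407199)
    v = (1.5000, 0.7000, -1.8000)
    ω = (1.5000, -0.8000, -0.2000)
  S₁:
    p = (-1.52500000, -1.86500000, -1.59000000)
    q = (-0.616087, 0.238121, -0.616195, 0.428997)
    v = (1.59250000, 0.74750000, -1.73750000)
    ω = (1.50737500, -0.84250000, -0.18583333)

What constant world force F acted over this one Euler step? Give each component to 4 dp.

F = (3.7000, 1.9000, 2.5000)

velocity change Δv = (0.09250000, 0.04750000, 0.06250000)
m·(v₁−v₀)/dt = (3.7000, 1.9000, 2.5000)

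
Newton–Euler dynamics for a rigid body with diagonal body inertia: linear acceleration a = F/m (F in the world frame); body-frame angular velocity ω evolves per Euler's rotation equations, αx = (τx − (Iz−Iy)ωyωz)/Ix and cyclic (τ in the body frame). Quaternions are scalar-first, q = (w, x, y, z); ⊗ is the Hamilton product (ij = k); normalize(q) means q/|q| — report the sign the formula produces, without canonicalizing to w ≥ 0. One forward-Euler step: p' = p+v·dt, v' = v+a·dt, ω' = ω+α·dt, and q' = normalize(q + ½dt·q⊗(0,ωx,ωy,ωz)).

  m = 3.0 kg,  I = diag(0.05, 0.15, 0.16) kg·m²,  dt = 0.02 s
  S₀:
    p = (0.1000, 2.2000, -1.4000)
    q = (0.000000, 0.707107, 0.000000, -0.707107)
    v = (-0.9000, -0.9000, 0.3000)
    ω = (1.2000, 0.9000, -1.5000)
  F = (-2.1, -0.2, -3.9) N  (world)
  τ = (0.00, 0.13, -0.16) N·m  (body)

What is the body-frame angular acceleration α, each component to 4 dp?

ω×(Iω) gyroscopic = (-0.0135, 0.1980, 0.1080)
(τ − ω×Iω)/I = (0.2700, -0.4533, -1.6750)

α = (0.2700, -0.4533, -1.6750)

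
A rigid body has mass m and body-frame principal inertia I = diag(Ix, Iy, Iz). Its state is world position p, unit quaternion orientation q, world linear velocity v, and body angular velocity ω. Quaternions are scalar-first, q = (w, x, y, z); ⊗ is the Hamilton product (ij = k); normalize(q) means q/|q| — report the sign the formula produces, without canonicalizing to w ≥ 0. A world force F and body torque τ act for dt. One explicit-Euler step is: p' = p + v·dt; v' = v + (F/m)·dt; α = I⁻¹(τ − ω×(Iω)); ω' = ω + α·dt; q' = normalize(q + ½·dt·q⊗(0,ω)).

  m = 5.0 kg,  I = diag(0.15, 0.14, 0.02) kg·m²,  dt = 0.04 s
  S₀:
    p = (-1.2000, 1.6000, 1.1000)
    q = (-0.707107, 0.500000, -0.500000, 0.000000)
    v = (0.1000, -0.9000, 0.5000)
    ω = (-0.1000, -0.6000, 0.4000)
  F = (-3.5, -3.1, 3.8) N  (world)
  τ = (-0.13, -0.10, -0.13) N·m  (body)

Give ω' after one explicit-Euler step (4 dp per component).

ω' = (-0.1423, -0.6271, 0.1412)

angular accel α = (-1.0587, -0.6771, -6.4700)
new body rate ω' = (-0.1423, -0.6271, 0.1412)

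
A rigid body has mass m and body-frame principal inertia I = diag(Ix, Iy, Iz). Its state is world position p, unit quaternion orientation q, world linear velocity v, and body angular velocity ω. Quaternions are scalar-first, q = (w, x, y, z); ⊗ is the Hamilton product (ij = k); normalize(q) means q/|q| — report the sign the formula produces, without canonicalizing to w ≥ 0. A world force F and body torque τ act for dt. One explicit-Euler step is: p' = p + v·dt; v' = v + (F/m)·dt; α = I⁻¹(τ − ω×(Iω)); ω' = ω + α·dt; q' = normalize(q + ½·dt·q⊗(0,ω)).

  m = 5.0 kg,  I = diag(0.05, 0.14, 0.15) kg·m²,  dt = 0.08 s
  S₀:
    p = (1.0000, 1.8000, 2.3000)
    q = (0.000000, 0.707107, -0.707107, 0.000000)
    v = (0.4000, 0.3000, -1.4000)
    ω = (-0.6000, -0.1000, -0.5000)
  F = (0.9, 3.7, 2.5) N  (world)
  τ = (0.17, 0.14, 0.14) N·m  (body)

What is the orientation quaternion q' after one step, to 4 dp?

Hamilton product q⊗(0,ω) = (0.3535535, 0.3535535, 0.3535535, -0.4949749)
updated quaternion q' = (0.0141, 0.7209, -0.6926, -0.0198)

q' = (0.0141, 0.7209, -0.6926, -0.0198)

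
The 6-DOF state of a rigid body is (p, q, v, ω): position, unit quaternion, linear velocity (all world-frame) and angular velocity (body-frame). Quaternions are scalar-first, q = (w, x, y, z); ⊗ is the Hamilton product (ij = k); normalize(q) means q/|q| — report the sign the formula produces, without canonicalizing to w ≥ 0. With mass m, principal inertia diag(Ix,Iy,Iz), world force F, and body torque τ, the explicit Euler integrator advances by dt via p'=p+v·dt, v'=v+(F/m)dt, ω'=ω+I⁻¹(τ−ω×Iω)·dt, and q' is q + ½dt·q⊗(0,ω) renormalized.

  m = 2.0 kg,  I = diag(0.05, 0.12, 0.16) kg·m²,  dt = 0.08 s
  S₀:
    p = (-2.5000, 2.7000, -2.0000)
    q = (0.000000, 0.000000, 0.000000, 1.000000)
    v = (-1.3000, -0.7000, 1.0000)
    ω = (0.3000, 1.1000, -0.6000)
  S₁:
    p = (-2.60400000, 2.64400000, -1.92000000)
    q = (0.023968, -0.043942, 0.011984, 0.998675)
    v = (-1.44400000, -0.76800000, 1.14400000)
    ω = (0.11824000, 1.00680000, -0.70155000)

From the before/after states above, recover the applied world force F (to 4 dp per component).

v₁ − v₀ = (-0.14400000, -0.06800000, 0.14400000)
F = m·Δv/dt = (-3.6000, -1.7000, 3.6000)

F = (-3.6000, -1.7000, 3.6000)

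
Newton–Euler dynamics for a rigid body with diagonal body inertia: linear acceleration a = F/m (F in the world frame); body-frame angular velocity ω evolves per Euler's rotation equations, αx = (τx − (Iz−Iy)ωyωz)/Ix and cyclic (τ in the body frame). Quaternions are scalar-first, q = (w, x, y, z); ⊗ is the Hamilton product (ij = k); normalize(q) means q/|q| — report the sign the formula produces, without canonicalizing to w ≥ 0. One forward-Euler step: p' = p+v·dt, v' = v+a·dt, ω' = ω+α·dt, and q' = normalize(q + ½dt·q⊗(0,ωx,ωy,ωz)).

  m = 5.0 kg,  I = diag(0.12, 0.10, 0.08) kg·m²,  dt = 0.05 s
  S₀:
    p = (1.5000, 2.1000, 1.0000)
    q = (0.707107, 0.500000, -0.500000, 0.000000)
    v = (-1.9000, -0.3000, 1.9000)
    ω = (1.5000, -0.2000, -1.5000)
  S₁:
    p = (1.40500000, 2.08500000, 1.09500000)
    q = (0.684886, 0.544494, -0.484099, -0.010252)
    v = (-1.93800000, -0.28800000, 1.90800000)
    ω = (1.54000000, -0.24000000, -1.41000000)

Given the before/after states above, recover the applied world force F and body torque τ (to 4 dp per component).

v₁ − v₀ = (-0.03800000, 0.01200000, 0.00800000)
applied force F = (-3.8000, 1.2000, 0.8000)
Δω = ω₁−ω₀ = (0.04000000, -0.04000000, 0.09000000)
I·α + gyro = (0.0900, -0.1700, 0.1500)

F = (-3.8000, 1.2000, 0.8000)
τ = (0.0900, -0.1700, 0.1500)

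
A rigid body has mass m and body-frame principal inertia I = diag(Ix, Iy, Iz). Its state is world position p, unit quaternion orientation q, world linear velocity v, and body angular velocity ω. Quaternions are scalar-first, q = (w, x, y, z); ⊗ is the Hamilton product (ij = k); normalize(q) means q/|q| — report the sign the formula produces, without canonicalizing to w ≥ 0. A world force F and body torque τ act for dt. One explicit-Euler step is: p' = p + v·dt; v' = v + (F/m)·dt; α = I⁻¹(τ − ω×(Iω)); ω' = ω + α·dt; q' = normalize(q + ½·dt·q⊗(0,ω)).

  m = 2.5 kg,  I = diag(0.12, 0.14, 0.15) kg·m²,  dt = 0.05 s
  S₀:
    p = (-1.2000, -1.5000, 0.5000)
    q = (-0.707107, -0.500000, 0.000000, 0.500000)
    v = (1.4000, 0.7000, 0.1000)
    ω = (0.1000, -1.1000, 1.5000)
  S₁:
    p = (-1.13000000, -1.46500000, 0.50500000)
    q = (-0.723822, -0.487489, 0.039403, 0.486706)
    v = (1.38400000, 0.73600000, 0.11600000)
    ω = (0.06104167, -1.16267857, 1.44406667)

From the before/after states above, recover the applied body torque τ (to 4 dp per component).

τ = (-0.1100, -0.1800, -0.1700)

Δω = ω₁−ω₀ = (-0.03895833, -0.06267857, -0.05593333)
applied torque τ = (-0.1100, -0.1800, -0.1700)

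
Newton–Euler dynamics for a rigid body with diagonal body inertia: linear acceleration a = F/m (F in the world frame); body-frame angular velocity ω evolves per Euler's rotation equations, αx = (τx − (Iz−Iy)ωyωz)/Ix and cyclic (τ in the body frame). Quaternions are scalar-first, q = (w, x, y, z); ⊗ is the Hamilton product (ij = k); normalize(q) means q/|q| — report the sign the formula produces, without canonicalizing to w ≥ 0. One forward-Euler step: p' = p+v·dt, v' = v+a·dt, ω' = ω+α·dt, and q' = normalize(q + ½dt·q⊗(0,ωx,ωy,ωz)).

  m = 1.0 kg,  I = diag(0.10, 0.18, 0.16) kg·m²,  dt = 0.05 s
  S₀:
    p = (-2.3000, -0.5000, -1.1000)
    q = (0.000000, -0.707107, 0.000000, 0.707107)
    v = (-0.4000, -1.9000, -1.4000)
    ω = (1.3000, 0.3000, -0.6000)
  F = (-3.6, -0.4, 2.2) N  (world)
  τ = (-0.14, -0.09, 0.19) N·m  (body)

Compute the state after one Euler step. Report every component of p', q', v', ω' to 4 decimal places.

p' = (-2.3200, -0.5950, -1.1700)
q' = (0.0336, -0.7119, 0.0124, 0.7013)
v' = (-0.5800, -1.9200, -1.2900)
ω' = (1.2282, 0.2620, -0.5504)

a = F/m = (-3.6000, -0.4000, 2.2000)
p' = p + v·dt = (-2.3200, -0.5950, -1.1700)
v' = v + a·dt = (-0.5800, -1.9200, -1.2900)
precession coupling ω×(Iω) = (0.0036, 0.0468, 0.0312)
α = I⁻¹(τ − ω×Iω) = (-1.4360, -0.7600, 0.9925)
ω' = ω + α·dt = (1.2282, 0.2620, -0.5504)
2q̇ = q⊗(0,ω) = (1.3435033, -0.2121321, 0.4949749, -0.2121321)
updated quaternion q' = (0.0336, -0.7119, 0.0124, 0.7013)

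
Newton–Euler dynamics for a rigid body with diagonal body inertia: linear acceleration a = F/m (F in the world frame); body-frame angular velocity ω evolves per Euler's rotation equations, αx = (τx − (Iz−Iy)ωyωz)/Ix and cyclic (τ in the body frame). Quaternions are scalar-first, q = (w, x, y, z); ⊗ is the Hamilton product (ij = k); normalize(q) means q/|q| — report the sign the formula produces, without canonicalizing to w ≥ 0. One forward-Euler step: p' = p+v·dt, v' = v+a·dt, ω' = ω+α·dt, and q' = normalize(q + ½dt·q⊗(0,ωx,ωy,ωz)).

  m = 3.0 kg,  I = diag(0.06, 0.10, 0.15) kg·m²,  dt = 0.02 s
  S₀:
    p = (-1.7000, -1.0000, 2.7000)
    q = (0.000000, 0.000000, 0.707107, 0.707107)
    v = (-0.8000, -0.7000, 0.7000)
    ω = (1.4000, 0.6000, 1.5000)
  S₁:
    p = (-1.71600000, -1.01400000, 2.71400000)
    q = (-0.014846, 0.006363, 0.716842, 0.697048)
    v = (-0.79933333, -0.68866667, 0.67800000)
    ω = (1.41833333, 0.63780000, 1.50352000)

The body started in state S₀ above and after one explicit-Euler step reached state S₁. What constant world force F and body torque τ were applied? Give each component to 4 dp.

v₁ − v₀ = (0.00066667, 0.01133333, -0.02200000)
F = m·Δv/dt = (0.1000, 1.7000, -3.3000)
rate change Δω = (0.01833333, 0.03780000, 0.00352000)
gyro term ω₀×Iω₀ = (0.0450, -0.1890, 0.0336)
I·α + gyro = (0.1000, 0.0000, 0.0600)

F = (0.1000, 1.7000, -3.3000)
τ = (0.1000, 0.0000, 0.0600)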